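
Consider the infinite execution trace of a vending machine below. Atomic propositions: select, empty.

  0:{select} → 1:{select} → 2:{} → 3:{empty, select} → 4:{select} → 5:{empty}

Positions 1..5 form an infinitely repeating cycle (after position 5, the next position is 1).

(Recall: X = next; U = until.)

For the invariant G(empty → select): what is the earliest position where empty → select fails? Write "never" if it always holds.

Check empty → select at each position in order: 0 ✓, 1 ✓, 2 ✓, 3 ✓, 4 ✓.
At position 5 the labels are {empty}, so empty → select is false there. This is the first violation.

5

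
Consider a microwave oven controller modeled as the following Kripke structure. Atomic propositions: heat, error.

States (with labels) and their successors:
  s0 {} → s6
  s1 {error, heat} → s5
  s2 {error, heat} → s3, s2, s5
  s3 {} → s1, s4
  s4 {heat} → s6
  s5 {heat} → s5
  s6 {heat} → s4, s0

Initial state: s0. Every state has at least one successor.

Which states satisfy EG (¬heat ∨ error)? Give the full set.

States satisfying ¬heat ∨ error: {s0, s1, s2, s3}.
States satisfying EG (¬heat ∨ error): {s2}.

{s2}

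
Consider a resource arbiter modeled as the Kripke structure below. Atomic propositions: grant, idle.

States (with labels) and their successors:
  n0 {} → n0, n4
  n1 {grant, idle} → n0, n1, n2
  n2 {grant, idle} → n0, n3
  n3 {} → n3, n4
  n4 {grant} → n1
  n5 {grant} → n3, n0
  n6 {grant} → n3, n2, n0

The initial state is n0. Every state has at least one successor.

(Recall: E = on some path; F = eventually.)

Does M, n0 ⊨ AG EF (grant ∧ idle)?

Holds

States satisfying EF (grant ∧ idle): {n0, n1, n2, n3, n4, n5, n6}.
States satisfying AG EF (grant ∧ idle): {n0, n1, n2, n3, n4, n5, n6}.
Every state reachable from n0 satisfies EF (grant ∧ idle).
n0 ∈ Sat(AG EF (grant ∧ idle)).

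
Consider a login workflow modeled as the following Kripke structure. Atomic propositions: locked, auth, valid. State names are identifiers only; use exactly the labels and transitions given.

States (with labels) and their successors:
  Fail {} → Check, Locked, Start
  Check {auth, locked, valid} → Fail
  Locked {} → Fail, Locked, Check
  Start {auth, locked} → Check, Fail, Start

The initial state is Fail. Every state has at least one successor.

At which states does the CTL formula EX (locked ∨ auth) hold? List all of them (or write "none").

States satisfying locked ∨ auth: {Check, Start}.
States satisfying EX (locked ∨ auth): {Fail, Locked, Start}.

{Fail, Locked, Start}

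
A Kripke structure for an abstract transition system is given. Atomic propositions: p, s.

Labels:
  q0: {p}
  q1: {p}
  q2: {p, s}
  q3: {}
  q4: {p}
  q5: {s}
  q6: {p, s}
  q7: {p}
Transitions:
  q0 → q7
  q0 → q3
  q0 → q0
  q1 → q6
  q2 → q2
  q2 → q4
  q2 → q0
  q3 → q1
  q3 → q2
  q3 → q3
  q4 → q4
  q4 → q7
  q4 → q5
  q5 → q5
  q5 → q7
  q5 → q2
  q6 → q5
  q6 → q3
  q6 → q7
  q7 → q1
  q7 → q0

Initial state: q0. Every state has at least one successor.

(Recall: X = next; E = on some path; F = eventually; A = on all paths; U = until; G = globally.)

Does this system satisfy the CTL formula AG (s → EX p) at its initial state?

States satisfying s → EX p: {q0, q1, q2, q3, q4, q5, q6, q7}.
States satisfying AG (s → EX p): {q0, q1, q2, q3, q4, q5, q6, q7}.
Every state reachable from q0 satisfies s → EX p.
q0 ∈ Sat(AG (s → EX p)).

Holds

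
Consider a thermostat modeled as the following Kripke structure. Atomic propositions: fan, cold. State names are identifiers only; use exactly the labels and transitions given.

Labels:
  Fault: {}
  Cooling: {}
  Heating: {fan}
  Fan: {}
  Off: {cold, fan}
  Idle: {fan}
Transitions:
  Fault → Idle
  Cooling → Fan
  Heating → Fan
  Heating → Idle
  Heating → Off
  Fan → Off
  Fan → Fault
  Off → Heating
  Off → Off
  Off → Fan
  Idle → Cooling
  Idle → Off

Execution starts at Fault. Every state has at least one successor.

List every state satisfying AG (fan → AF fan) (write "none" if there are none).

{Fault, Cooling, Heating, Fan, Off, Idle}

States satisfying fan → AF fan: {Fault, Cooling, Heating, Fan, Off, Idle}.
States satisfying AG (fan → AF fan): {Fault, Cooling, Heating, Fan, Off, Idle}.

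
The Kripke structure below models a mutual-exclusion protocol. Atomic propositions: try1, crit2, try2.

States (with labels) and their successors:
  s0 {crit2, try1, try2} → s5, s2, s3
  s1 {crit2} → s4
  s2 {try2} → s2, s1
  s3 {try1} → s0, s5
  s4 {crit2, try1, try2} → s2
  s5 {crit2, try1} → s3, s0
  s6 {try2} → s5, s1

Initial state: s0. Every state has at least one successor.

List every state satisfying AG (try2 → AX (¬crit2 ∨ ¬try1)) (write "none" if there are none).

{s1, s2, s4}

States satisfying try2 → AX (¬crit2 ∨ ¬try1): {s1, s2, s3, s4, s5}.
States satisfying AG (try2 → AX (¬crit2 ∨ ¬try1)): {s1, s2, s4}.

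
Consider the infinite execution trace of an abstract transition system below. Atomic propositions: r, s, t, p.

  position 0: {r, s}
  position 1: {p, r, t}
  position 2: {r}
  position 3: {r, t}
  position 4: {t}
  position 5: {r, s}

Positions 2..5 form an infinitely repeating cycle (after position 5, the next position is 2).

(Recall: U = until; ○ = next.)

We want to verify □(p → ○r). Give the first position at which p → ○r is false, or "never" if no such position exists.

p → ○r holds at every position 0..5, and those are all the positions the trace ever visits, so the invariant □(p → ○r) is never violated.

never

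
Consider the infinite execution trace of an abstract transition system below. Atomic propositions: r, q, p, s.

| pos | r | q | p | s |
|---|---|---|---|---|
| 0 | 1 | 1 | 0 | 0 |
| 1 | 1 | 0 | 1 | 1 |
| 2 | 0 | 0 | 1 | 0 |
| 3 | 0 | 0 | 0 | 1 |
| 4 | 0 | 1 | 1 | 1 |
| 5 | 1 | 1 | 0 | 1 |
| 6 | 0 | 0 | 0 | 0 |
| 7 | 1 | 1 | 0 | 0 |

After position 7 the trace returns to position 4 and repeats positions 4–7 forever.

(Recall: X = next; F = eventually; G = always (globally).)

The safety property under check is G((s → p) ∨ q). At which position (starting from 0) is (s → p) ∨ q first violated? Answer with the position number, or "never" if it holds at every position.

3

Check (s → p) ∨ q at each position in order: 0 ✓, 1 ✓, 2 ✓.
At position 3 the labels are {s}, so (s → p) ∨ q is false there. This is the first violation.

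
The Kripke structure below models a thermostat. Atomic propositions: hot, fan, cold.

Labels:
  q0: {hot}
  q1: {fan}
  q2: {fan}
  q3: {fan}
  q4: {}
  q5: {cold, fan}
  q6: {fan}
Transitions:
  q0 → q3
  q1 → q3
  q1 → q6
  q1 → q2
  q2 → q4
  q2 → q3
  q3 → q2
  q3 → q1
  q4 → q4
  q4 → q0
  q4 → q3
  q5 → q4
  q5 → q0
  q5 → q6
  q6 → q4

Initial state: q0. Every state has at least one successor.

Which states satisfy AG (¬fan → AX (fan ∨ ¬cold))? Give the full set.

{q0, q1, q2, q3, q4, q5, q6}

States satisfying ¬fan → AX (fan ∨ ¬cold): {q0, q1, q2, q3, q4, q5, q6}.
States satisfying AG (¬fan → AX (fan ∨ ¬cold)): {q0, q1, q2, q3, q4, q5, q6}.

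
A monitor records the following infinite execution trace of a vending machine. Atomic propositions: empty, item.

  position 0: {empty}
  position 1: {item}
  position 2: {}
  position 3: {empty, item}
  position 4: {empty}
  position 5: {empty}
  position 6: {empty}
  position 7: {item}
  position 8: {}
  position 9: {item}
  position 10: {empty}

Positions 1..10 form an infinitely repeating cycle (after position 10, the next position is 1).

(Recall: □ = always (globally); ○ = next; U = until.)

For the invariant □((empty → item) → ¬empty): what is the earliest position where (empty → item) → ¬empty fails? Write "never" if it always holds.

3

Check (empty → item) → ¬empty at each position in order: 0 ✓, 1 ✓, 2 ✓.
At position 3 the labels are {empty, item}, so (empty → item) → ¬empty is false there. This is the first violation.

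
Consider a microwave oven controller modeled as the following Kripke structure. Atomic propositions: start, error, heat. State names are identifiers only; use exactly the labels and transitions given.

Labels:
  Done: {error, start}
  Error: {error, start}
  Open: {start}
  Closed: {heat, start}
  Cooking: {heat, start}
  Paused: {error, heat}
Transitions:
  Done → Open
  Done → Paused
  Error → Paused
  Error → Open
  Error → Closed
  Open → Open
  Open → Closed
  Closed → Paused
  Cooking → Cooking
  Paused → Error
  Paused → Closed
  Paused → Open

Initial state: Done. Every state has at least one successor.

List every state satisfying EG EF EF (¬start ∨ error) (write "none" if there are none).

{Done, Error, Open, Closed, Paused}

States satisfying EF EF (¬start ∨ error): {Done, Error, Open, Closed, Paused}.
States satisfying EG EF EF (¬start ∨ error): {Done, Error, Open, Closed, Paused}.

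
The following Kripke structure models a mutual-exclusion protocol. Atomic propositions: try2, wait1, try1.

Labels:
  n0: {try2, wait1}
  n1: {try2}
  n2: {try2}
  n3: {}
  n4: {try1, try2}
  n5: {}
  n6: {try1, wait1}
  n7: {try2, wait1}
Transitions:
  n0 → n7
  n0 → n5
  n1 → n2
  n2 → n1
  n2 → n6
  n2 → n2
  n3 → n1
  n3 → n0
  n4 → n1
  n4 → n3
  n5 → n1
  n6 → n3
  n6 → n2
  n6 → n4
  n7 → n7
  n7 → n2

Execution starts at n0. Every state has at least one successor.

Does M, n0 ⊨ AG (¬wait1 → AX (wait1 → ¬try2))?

States satisfying ¬wait1 → AX (wait1 → ¬try2): {n0, n1, n2, n4, n5, n6, n7}.
States satisfying AG (¬wait1 → AX (wait1 → ¬try2)): ∅.
n3 is reachable from n0 and violates ¬wait1 → AX (wait1 → ¬try2), so AG fails at n0.
n0 ∉ Sat(AG (¬wait1 → AX (wait1 → ¬try2))).

Violated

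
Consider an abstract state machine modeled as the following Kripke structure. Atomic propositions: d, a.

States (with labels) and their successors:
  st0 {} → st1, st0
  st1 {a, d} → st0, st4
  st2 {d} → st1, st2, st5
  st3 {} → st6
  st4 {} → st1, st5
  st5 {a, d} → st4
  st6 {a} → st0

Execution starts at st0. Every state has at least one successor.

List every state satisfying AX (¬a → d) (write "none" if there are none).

{st2, st3, st4}

States satisfying ¬a → d: {st1, st2, st5, st6}.
States satisfying AX (¬a → d): {st2, st3, st4}.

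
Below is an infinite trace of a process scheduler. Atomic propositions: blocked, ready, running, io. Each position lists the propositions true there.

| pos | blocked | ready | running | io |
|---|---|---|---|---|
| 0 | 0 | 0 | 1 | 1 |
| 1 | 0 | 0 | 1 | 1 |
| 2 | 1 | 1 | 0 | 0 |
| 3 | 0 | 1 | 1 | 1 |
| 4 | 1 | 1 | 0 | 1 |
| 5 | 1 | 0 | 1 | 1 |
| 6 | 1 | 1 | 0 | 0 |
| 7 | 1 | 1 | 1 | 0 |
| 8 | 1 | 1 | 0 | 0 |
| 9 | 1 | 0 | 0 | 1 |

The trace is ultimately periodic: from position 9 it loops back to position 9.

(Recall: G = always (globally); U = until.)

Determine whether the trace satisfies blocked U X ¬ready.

Holds

Walking from position 0: X ¬ready first holds at position 0, and blocked holds at every earlier position along the way, so blocked U X ¬ready holds.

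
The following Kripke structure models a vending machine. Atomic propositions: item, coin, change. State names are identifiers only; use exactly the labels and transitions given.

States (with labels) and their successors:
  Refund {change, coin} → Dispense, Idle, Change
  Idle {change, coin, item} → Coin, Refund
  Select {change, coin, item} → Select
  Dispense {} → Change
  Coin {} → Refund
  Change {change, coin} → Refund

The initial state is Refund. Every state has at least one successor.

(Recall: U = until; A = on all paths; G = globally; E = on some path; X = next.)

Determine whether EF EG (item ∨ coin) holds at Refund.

Yes

States satisfying EG (item ∨ coin): {Refund, Idle, Select, Change}.
States satisfying EF EG (item ∨ coin): {Refund, Idle, Select, Dispense, Coin, Change}.
Some path from Refund reaches a state where EG (item ∨ coin) holds.
Refund ∈ Sat(EF EG (item ∨ coin)).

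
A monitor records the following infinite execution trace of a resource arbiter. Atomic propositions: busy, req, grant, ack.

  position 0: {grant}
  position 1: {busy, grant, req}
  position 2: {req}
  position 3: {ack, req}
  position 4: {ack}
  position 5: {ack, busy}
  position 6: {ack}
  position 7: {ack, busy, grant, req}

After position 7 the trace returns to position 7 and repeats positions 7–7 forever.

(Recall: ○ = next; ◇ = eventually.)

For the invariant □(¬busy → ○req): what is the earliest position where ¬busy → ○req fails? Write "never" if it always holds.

Check ¬busy → ○req at each position in order: 0 ✓, 1 ✓, 2 ✓.
At position 3 the labels are {ack, req} and the next position 4 has {ack}, so ¬busy → ○req is false there. This is the first violation.

3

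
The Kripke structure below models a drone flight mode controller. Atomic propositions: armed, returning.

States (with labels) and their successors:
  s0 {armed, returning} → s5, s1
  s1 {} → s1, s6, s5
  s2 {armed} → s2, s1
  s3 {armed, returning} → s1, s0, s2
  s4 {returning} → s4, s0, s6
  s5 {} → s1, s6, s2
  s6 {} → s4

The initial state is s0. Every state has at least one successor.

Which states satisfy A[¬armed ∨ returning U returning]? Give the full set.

{s0, s3, s4, s6}

States satisfying ¬armed ∨ returning: {s0, s1, s3, s4, s5, s6}.
States satisfying returning: {s0, s3, s4}.
States satisfying A[¬armed ∨ returning U returning]: {s0, s3, s4, s6}.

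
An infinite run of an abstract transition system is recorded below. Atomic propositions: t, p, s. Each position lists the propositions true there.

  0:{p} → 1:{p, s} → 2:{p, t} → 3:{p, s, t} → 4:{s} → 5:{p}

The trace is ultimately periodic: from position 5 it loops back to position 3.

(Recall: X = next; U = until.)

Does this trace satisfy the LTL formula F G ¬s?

No

G ¬s is false at every position 0..5, so it never becomes true and F G ¬s fails.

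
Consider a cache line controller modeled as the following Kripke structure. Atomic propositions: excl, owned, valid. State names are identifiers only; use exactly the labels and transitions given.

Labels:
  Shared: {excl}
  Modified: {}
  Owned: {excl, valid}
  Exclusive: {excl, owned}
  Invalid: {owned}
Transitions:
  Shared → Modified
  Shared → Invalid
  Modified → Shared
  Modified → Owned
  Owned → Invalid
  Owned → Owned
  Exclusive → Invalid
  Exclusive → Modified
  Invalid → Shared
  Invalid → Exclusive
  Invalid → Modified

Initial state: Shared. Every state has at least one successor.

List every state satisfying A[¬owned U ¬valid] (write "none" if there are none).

States satisfying ¬owned: {Shared, Modified, Owned}.
States satisfying ¬valid: {Shared, Modified, Exclusive, Invalid}.
States satisfying A[¬owned U ¬valid]: {Shared, Modified, Exclusive, Invalid}.

{Shared, Modified, Exclusive, Invalid}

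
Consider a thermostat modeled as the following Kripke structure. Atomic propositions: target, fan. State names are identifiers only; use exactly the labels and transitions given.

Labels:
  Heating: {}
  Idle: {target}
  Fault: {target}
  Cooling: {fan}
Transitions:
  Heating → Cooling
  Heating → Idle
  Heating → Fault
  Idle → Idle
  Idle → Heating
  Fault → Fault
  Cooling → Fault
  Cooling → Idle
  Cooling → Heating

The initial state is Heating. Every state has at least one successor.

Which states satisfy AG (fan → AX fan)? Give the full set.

{Fault}

States satisfying fan → AX fan: {Heating, Idle, Fault}.
States satisfying AG (fan → AX fan): {Fault}.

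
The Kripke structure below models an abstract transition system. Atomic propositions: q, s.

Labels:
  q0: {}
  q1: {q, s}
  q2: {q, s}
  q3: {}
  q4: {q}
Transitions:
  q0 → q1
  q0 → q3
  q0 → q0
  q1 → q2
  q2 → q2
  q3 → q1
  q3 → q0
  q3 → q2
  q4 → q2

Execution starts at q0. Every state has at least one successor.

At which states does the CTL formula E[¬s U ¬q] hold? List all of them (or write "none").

{q0, q3}

States satisfying ¬s: {q0, q3, q4}.
States satisfying ¬q: {q0, q3}.
States satisfying E[¬s U ¬q]: {q0, q3}.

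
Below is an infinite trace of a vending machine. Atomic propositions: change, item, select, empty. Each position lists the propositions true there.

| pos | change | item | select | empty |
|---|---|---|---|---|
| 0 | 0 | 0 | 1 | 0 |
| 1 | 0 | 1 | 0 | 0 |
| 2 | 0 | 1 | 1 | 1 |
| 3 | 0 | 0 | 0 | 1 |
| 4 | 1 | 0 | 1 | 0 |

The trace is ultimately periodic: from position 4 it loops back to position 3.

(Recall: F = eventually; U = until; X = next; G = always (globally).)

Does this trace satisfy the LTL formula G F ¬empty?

F ¬empty holds at every position 0..4, and those are all positions ever visited, so G F ¬empty holds.

Yes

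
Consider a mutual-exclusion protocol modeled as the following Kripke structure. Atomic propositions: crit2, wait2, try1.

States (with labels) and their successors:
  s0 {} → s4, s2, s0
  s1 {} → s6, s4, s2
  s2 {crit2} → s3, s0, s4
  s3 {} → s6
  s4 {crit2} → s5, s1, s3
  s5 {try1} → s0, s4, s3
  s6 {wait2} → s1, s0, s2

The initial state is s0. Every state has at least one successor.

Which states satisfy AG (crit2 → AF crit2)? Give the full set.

{s0, s1, s2, s3, s4, s5, s6}

States satisfying crit2 → AF crit2: {s0, s1, s2, s3, s4, s5, s6}.
States satisfying AG (crit2 → AF crit2): {s0, s1, s2, s3, s4, s5, s6}.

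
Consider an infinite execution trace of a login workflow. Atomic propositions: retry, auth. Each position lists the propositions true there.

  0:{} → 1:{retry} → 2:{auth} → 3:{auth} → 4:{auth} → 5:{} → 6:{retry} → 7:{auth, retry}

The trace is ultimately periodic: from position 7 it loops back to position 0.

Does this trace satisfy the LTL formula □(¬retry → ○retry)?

Does not hold

¬retry → ○retry must hold at every position from 0 onward. It fails at position 2, so □(¬retry → ○retry) is false.
Positions where ¬retry holds: 0, 2, 3, 4, 5.
Check ○retry at each: 0→ok, 2→fails, 3→fails, 4→fails, 5→ok.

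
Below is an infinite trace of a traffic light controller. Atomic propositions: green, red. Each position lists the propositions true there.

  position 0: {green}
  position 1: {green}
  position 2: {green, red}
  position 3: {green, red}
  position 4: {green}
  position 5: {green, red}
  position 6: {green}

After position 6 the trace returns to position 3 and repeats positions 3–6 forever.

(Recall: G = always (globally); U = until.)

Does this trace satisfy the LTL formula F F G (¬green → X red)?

F G (¬green → X red) holds at position 0, which is reachable from 0, so F F G (¬green → X red) holds.

Yes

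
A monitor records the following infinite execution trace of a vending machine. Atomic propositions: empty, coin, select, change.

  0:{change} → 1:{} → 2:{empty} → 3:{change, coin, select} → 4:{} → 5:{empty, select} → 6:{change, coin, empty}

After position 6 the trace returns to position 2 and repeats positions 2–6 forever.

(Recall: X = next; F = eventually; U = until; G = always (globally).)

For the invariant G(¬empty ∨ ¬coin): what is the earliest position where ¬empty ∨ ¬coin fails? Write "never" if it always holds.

6

Check ¬empty ∨ ¬coin at each position in order: 0 ✓, 1 ✓, 2 ✓, 3 ✓, 4 ✓, 5 ✓.
At position 6 the labels are {change, coin, empty}, so ¬empty ∨ ¬coin is false there. This is the first violation.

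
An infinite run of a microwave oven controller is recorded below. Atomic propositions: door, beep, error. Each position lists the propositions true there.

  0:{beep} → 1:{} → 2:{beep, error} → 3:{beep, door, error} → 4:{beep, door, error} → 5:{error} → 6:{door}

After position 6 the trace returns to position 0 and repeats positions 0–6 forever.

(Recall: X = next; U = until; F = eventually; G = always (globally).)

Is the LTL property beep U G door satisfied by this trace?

Walking from position 0: at position 1, G door has not yet held and beep fails, so beep U G door is false.

Does not hold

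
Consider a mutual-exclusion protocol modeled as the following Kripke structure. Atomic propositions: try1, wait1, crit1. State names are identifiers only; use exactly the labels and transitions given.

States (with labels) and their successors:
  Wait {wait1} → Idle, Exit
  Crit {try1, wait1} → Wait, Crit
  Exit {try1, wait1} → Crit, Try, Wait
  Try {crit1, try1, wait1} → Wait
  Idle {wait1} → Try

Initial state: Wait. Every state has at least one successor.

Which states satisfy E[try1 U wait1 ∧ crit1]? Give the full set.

States satisfying try1: {Crit, Exit, Try}.
States satisfying wait1 ∧ crit1: {Try}.
States satisfying E[try1 U wait1 ∧ crit1]: {Exit, Try}.

{Exit, Try}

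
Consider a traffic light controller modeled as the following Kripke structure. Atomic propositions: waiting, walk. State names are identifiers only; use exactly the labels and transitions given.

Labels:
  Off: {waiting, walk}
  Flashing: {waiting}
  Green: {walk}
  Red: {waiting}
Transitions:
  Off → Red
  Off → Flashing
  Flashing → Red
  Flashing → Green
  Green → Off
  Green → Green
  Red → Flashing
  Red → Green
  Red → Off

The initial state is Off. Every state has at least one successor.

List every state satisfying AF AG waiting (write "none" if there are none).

States satisfying AG waiting: ∅.
States satisfying AF AG waiting: ∅.

none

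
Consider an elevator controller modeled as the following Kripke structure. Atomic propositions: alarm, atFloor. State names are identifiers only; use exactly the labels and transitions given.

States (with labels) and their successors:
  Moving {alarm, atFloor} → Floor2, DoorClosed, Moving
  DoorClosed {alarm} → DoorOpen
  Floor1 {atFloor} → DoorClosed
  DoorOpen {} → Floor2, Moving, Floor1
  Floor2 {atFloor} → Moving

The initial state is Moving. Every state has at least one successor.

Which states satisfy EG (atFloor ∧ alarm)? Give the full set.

{Moving}

States satisfying atFloor ∧ alarm: {Moving}.
States satisfying EG (atFloor ∧ alarm): {Moving}.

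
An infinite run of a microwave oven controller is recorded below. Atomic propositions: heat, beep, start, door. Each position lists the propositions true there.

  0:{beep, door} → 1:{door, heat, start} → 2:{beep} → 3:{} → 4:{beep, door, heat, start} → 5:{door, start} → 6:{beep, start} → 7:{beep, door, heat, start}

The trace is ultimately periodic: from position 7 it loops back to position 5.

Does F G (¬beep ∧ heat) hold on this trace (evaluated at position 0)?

No

G (¬beep ∧ heat) is false at every position 0..7, so it never becomes true and F G (¬beep ∧ heat) fails.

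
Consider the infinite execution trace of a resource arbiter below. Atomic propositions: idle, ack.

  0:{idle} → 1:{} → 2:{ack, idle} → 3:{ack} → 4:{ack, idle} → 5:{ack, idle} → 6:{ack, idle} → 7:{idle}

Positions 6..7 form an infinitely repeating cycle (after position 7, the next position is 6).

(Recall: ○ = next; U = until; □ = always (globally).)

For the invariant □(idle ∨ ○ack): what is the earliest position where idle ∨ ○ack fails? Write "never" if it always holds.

never

idle ∨ ○ack holds at every position 0..7, and those are all the positions the trace ever visits, so the invariant □(idle ∨ ○ack) is never violated.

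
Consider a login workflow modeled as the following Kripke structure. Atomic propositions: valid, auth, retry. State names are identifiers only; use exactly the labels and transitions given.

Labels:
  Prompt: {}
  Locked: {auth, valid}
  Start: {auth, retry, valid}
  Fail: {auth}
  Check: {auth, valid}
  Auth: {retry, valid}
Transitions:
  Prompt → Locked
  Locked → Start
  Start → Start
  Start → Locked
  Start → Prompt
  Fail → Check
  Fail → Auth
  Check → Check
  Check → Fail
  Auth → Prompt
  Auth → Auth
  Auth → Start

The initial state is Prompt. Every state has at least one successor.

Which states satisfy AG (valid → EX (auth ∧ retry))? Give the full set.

States satisfying valid → EX (auth ∧ retry): {Prompt, Locked, Start, Fail, Auth}.
States satisfying AG (valid → EX (auth ∧ retry)): {Prompt, Locked, Start, Auth}.

{Prompt, Locked, Start, Auth}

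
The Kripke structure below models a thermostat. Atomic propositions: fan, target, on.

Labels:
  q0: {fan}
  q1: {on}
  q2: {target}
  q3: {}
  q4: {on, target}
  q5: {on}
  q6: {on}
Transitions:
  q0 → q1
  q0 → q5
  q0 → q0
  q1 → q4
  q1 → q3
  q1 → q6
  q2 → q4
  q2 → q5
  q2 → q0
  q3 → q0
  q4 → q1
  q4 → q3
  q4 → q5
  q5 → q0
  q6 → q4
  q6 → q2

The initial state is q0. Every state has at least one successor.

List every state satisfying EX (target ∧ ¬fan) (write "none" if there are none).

States satisfying target ∧ ¬fan: {q2, q4}.
States satisfying EX (target ∧ ¬fan): {q1, q2, q6}.

{q1, q2, q6}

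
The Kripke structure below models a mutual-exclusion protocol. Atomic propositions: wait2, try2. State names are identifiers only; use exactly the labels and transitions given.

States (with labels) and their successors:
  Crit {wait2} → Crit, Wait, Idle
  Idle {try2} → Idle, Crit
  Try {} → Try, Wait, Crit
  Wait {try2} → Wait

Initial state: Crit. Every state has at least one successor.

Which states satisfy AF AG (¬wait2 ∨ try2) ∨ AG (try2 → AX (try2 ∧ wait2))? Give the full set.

{Wait}

States satisfying AG (¬wait2 ∨ try2): {Wait}.
States satisfying AF AG (¬wait2 ∨ try2): {Wait}.
States satisfying try2 → AX (try2 ∧ wait2): {Crit, Try}.
States satisfying AG (try2 → AX (try2 ∧ wait2)): ∅.
States satisfying AF AG (¬wait2 ∨ try2) ∨ AG (try2 → AX (try2 ∧ wait2)): {Wait}.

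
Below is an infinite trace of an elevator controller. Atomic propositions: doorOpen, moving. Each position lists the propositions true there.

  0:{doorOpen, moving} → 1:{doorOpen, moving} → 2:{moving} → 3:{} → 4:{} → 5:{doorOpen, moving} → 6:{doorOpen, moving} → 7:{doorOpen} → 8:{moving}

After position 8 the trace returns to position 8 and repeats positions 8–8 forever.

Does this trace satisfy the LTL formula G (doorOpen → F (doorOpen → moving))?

doorOpen → F (doorOpen → moving) holds at every position 0..8, and those are all positions ever visited, so G (doorOpen → F (doorOpen → moving)) holds.
Positions where doorOpen holds: 0, 1, 5, 6, 7.
Check F (doorOpen → moving) at each: 0→ok, 1→ok, 5→ok, 6→ok, 7→ok.

Holds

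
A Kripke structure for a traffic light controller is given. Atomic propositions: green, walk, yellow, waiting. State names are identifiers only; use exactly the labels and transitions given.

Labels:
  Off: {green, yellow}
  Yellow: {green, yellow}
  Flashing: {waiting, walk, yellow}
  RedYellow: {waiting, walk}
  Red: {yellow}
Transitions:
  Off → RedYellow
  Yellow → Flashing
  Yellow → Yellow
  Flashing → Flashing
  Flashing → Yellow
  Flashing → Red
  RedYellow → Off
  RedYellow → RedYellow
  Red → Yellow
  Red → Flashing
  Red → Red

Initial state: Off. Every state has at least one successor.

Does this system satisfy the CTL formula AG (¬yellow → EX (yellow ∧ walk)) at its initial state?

Violated

States satisfying ¬yellow → EX (yellow ∧ walk): {Off, Yellow, Flashing, Red}.
States satisfying AG (¬yellow → EX (yellow ∧ walk)): {Yellow, Flashing, Red}.
RedYellow is reachable from Off and violates ¬yellow → EX (yellow ∧ walk), so AG fails at Off.
Off ∉ Sat(AG (¬yellow → EX (yellow ∧ walk))).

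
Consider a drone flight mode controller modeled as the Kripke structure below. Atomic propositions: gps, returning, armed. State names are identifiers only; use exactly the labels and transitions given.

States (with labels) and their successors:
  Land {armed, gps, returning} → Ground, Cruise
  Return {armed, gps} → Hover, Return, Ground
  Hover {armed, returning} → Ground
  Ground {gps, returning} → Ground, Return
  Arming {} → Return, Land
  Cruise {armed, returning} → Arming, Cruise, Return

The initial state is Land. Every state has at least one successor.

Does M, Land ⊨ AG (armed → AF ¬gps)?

Violated

States satisfying armed → AF ¬gps: {Hover, Ground, Arming, Cruise}.
States satisfying AG (armed → AF ¬gps): ∅.
Land is reachable from Land and violates armed → AF ¬gps, so AG fails at Land.
Land ∉ Sat(AG (armed → AF ¬gps)).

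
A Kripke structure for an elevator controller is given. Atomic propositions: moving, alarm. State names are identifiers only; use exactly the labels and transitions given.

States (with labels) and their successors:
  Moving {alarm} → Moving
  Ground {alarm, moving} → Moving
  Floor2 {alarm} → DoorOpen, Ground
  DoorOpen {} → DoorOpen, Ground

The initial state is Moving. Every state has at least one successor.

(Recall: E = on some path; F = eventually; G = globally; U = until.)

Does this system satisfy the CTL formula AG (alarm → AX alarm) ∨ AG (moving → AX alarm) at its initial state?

States satisfying alarm → AX alarm: {Moving, Ground, DoorOpen}.
States satisfying AG (alarm → AX alarm): {Moving, Ground, DoorOpen}.
States satisfying moving → AX alarm: {Moving, Ground, Floor2, DoorOpen}.
States satisfying AG (moving → AX alarm): {Moving, Ground, Floor2, DoorOpen}.
States satisfying AG (alarm → AX alarm) ∨ AG (moving → AX alarm): {Moving, Ground, Floor2, DoorOpen}.
Moving ∈ Sat(AG (alarm → AX alarm) ∨ AG (moving → AX alarm)).

Satisfied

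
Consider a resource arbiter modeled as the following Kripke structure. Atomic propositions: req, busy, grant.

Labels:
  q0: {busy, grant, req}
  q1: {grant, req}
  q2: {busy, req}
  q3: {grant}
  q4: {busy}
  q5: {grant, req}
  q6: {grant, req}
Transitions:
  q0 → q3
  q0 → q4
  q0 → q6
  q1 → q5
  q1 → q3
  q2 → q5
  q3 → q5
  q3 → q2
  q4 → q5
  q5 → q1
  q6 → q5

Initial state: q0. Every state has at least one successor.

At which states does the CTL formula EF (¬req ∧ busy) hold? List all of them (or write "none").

{q0, q4}

States satisfying ¬req ∧ busy: {q4}.
States satisfying EF (¬req ∧ busy): {q0, q4}.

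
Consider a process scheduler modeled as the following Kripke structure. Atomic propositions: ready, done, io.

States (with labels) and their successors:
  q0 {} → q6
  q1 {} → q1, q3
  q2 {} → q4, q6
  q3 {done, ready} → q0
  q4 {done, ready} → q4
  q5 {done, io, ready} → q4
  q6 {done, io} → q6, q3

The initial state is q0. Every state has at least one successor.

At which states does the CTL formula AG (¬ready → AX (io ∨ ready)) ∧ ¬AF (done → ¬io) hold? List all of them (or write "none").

States satisfying ¬ready → AX (io ∨ ready): {q0, q2, q3, q4, q5, q6}.
States satisfying AG (¬ready → AX (io ∨ ready)): {q0, q2, q3, q4, q5, q6}.
States satisfying done → ¬io: {q0, q1, q2, q3, q4}.
States satisfying AF (done → ¬io): {q0, q1, q2, q3, q4, q5}.
States satisfying ¬AF (done → ¬io): {q6}.
States satisfying AG (¬ready → AX (io ∨ ready)) ∧ ¬AF (done → ¬io): {q6}.

{q6}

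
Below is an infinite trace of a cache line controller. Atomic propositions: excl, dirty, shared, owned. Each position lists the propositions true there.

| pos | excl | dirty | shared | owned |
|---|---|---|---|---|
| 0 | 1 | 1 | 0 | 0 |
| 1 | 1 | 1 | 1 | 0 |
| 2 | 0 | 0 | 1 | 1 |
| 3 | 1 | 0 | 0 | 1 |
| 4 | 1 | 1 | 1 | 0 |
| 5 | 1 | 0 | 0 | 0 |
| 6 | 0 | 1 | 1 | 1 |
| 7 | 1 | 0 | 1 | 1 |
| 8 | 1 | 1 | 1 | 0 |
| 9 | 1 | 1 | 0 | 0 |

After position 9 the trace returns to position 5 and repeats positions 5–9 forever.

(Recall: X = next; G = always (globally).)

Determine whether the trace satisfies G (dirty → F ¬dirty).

dirty → F ¬dirty holds at every position 0..9, and those are all positions ever visited, so G (dirty → F ¬dirty) holds.
Positions where dirty holds: 0, 1, 4, 6, 8, 9.
Check F ¬dirty at each: 0→ok, 1→ok, 4→ok, 6→ok, 8→ok, 9→ok.

Yes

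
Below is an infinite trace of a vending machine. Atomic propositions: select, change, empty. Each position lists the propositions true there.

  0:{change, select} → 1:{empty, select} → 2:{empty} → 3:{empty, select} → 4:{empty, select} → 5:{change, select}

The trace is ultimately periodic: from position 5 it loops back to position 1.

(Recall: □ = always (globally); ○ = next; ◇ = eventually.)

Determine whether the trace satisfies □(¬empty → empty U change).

¬empty → empty U change holds at every position 0..5, and those are all positions ever visited, so □(¬empty → empty U change) holds.
Positions where ¬empty holds: 0, 5.
Check empty U change at each: 0→ok, 5→ok.

Satisfied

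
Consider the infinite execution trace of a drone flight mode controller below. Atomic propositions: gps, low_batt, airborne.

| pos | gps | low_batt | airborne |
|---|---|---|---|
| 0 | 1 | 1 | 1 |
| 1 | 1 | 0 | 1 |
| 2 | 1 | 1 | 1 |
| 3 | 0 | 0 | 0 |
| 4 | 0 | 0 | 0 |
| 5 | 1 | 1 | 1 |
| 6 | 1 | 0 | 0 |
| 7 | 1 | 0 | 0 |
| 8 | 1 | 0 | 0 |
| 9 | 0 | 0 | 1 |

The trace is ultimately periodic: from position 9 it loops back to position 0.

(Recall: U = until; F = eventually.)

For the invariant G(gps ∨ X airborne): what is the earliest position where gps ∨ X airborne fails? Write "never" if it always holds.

Check gps ∨ X airborne at each position in order: 0 ✓, 1 ✓, 2 ✓.
At position 3 the labels are {} and the next position 4 has {}, so gps ∨ X airborne is false there. This is the first violation.

3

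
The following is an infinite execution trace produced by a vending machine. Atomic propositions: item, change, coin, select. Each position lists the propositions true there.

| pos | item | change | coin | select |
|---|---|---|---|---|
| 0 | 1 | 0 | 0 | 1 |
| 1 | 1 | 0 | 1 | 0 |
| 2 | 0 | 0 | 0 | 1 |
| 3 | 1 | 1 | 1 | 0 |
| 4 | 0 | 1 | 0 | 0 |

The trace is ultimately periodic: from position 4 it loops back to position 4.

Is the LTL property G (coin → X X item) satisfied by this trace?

No

coin → X X item must hold at every position from 0 onward. It fails at position 3, so G (coin → X X item) is false.
Positions where coin holds: 1, 3.
Check X X item at each: 1→ok, 3→fails.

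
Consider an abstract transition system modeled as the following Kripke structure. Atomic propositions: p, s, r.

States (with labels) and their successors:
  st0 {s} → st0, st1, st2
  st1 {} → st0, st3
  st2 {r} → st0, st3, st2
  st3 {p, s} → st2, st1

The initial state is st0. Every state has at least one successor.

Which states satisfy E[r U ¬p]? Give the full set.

{st0, st1, st2}

States satisfying r: {st2}.
States satisfying ¬p: {st0, st1, st2}.
States satisfying E[r U ¬p]: {st0, st1, st2}.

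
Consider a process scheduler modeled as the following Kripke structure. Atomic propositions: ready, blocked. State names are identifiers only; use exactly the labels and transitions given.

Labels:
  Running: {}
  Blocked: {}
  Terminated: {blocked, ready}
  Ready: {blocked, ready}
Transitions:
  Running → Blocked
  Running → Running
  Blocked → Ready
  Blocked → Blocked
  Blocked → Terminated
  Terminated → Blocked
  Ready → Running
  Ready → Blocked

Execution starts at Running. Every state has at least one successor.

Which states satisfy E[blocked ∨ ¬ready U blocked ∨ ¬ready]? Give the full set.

{Running, Blocked, Terminated, Ready}

States satisfying blocked ∨ ¬ready: {Running, Blocked, Terminated, Ready}.
States satisfying E[blocked ∨ ¬ready U blocked ∨ ¬ready]: {Running, Blocked, Terminated, Ready}.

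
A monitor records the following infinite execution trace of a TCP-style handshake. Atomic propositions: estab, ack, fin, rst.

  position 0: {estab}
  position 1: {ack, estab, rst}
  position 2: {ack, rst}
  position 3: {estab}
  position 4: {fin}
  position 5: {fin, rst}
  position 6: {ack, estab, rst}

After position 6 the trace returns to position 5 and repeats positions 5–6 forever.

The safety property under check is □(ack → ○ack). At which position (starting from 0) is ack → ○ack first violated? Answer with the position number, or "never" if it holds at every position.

Check ack → ○ack at each position in order: 0 ✓, 1 ✓.
At position 2 the labels are {ack, rst} and the next position 3 has {estab}, so ack → ○ack is false there. This is the first violation.

2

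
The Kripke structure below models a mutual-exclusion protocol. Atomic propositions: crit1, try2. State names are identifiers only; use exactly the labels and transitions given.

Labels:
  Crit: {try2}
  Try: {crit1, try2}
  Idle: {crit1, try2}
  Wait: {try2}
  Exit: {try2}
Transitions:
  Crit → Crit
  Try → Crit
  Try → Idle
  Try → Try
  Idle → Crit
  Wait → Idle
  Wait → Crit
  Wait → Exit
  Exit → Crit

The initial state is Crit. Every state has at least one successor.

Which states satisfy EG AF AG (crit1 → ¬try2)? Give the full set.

{Crit, Idle, Wait, Exit}

States satisfying AF AG (crit1 → ¬try2): {Crit, Idle, Wait, Exit}.
States satisfying EG AF AG (crit1 → ¬try2): {Crit, Idle, Wait, Exit}.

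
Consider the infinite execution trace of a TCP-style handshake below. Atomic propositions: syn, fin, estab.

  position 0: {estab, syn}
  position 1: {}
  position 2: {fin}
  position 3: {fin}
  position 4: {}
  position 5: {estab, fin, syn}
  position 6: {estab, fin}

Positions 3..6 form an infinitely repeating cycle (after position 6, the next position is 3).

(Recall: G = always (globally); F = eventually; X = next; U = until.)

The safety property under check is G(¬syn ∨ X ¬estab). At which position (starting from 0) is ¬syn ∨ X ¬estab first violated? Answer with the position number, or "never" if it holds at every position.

5

Check ¬syn ∨ X ¬estab at each position in order: 0 ✓, 1 ✓, 2 ✓, 3 ✓, 4 ✓.
At position 5 the labels are {estab, fin, syn} and the next position 6 has {estab, fin}, so ¬syn ∨ X ¬estab is false there. This is the first violation.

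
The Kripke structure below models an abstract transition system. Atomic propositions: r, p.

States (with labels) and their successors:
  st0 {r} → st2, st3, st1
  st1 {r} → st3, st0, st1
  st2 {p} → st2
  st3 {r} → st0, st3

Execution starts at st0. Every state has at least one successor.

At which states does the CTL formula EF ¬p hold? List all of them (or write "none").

{st0, st1, st3}

States satisfying ¬p: {st0, st1, st3}.
States satisfying EF ¬p: {st0, st1, st3}.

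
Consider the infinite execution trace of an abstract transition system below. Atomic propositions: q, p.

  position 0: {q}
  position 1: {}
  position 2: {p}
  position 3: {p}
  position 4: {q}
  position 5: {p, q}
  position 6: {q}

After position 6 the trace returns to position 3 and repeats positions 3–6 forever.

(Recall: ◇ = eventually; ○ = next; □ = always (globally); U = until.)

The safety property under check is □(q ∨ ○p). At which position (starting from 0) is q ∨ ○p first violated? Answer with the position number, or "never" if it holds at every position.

3

Check q ∨ ○p at each position in order: 0 ✓, 1 ✓, 2 ✓.
At position 3 the labels are {p} and the next position 4 has {q}, so q ∨ ○p is false there. This is the first violation.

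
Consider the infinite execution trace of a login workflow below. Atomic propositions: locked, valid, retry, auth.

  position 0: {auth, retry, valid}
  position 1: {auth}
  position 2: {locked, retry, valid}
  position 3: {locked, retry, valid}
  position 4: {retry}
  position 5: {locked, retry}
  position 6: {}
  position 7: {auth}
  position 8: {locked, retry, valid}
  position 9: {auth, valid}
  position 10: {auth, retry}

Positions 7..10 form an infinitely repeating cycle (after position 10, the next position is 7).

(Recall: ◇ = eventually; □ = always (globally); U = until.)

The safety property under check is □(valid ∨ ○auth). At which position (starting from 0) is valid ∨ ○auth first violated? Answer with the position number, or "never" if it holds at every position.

Check valid ∨ ○auth at each position in order: 0 ✓.
At position 1 the labels are {auth} and the next position 2 has {locked, retry, valid}, so valid ∨ ○auth is false there. This is the first violation.

1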